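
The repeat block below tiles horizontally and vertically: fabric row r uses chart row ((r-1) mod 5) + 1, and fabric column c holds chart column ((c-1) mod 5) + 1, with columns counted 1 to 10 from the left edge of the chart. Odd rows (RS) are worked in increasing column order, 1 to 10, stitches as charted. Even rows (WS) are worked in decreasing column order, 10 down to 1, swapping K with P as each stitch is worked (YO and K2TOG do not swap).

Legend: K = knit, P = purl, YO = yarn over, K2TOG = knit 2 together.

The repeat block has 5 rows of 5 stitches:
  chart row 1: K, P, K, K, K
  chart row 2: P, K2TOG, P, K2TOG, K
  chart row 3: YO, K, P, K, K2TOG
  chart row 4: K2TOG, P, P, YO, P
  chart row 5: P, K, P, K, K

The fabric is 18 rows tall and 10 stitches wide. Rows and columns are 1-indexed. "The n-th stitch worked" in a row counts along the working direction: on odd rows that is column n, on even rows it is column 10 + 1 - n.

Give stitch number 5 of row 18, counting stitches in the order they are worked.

Result:
YO

Derivation:
Row 18 uses chart row ((18-1) mod 5)+1 = 3. Row 18 is even, so WS.
Chart row 3 tiled across columns 1-10: YO K P K K2TOG YO K P K K2TOG
Wrong side: read the tiled row from column 10 down to 1 and exchange K with P (leave YO, K2TOG).
Row 18 as worked: K2TOG P K P YO K2TOG P K P YO
Stitch 5 in working order -> YO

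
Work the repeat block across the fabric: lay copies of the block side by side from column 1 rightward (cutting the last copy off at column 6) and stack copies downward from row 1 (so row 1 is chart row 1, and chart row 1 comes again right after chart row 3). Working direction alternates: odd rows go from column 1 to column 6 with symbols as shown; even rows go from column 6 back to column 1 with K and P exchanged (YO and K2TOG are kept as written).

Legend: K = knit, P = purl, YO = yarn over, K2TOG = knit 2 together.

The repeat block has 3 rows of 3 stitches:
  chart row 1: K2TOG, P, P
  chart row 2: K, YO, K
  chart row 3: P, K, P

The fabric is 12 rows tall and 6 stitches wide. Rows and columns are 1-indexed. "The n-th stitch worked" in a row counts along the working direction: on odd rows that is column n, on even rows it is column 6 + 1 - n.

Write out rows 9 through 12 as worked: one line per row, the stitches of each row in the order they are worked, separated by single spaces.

Rows as worked:
P K P P K P
K K K2TOG K K K2TOG
K YO K K YO K
K P K K P K

Derivation:
Row 9: chart row 3, RS - tile across columns 1-6 and work as-is.
Row 10: chart row 1, WS - tiled (columns 1-6): K2TOG P P K2TOG P P; work from column 6 back to 1 with K<->P swapped.
Row 11: chart row 2, RS - tile across columns 1-6 and work as-is.
Row 12: chart row 3, WS - tiled (columns 1-6): P K P P K P; work from column 6 back to 1 with K<->P swapped.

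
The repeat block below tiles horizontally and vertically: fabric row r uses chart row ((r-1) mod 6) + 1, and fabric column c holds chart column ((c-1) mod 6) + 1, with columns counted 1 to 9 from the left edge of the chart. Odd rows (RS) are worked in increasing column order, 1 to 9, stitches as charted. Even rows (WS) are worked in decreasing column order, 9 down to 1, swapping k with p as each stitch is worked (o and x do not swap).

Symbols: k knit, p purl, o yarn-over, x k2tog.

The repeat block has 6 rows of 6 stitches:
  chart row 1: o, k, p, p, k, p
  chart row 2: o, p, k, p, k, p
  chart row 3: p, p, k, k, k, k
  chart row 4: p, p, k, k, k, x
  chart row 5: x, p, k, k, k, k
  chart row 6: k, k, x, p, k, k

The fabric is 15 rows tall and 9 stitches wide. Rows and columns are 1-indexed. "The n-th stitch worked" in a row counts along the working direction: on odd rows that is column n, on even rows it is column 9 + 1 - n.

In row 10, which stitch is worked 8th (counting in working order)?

For row 10: chart row = ((10-1) mod 6) + 1 = 4; this is a WS (even) row.
Chart row 4 tiled across columns 1-9: p p k k k x p p k
WS: work from column 9 back to column 1 (reverse the tiled row), swapping k<->p (o and x unchanged).
Row 10 as worked: p k k x p p p k k
Stitch 8 in working order -> k

Stitch:
k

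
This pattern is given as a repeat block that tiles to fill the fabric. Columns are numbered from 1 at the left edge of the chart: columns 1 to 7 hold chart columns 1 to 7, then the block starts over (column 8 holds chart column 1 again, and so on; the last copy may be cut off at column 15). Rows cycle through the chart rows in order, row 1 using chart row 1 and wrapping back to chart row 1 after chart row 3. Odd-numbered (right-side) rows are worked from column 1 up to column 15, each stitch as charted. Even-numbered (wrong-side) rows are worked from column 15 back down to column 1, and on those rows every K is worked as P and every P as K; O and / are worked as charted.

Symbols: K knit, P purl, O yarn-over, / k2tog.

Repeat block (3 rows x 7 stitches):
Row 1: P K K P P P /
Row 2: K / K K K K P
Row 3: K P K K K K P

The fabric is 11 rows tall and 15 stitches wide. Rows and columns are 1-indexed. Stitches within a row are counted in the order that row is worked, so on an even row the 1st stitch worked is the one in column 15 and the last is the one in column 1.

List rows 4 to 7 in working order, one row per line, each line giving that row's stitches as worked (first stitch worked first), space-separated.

Rows as worked:
K / K K K P P K / K K K P P K
K / K K K K P K / K K K K P K
P K P P P P K P K P P P P K P
P K K P P P / P K K P P P / P

Derivation:
Row 4: chart row 1, WS - tiled (columns 1-15): P K K P P P / P K K P P P / P; work from column 15 back to 1 with K<->P swapped.
Row 5: chart row 2, RS - tile across columns 1-15 and work as-is.
Row 6: chart row 3, WS - tiled (columns 1-15): K P K K K K P K P K K K K P K; work from column 15 back to 1 with K<->P swapped.
Row 7: chart row 1, RS - tile across columns 1-15 and work as-is.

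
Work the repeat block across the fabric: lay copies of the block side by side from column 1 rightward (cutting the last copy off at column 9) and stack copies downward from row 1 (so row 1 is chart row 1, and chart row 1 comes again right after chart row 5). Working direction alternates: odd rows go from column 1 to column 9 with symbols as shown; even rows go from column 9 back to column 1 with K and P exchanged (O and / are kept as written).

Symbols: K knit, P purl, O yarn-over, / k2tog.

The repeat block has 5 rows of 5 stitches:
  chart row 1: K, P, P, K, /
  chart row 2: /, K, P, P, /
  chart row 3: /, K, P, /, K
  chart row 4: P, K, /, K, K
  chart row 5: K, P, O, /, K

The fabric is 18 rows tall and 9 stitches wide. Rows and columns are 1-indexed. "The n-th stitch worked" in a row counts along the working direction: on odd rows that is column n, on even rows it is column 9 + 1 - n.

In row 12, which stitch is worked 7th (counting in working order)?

For row 12: chart row = ((12-1) mod 5) + 1 = 2; this is a WS (even) row.
Chart row 2 tiled across columns 1-9: / K P P / / K P P
Wrong side: read the tiled row from column 9 down to 1 and exchange K with P (leave O, /).
Row 12 as worked: K K P / / K K P /
Counting 7 along the worked row gives K.

Result:
K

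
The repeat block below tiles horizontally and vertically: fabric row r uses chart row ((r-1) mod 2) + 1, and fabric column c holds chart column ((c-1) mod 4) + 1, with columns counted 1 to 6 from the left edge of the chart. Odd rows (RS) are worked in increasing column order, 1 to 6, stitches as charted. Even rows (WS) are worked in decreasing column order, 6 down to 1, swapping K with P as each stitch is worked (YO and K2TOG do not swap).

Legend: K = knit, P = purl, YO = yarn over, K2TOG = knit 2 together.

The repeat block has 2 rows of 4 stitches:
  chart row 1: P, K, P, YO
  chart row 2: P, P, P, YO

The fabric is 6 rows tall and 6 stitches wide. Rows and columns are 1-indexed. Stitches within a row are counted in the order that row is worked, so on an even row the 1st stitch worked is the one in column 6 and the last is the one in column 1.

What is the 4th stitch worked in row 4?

For row 4: chart row = ((4-1) mod 2) + 1 = 2; this is a WS (even) row.
Chart row 2 tiled across columns 1-6: P P P YO P P
WS: work from column 6 back to column 1 (reverse the tiled row), swapping K<->P (YO and K2TOG unchanged).
Row 4 as worked: K K YO K K K
Stitch 4 in working order -> K

Result:
K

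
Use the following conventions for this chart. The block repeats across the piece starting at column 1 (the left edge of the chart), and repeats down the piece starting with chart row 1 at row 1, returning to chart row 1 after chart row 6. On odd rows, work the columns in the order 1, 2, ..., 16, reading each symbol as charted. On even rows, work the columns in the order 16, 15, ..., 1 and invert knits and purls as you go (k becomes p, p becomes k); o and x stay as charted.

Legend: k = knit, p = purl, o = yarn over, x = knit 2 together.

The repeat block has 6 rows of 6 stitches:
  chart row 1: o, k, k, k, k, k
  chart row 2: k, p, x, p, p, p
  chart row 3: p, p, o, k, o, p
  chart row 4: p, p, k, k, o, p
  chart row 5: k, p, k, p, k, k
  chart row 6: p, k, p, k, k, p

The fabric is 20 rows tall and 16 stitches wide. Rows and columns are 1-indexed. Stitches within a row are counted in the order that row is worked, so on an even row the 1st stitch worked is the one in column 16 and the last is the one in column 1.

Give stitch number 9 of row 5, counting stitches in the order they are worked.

Row 5 uses chart row ((5-1) mod 6)+1 = 5. Row 5 is odd, so RS.
Chart row 5 tiled across columns 1-16: k p k p k k k p k p k k k p k p
RS: work column 1 to column 16, symbols as charted — the tiled row is the row as worked.
Stitch 9 in working order -> k

== STITCH ==
k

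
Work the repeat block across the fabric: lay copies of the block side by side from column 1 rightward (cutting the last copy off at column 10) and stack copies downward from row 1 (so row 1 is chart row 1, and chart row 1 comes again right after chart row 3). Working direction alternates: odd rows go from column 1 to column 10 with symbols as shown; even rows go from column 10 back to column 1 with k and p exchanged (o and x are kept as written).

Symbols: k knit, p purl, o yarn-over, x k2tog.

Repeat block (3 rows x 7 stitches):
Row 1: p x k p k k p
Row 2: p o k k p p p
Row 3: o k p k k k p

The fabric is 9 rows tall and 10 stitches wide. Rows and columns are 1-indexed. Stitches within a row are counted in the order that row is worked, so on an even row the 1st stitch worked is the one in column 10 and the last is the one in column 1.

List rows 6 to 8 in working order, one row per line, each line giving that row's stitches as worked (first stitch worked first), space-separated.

Rows as worked:
k p o k p p p k p o
p x k p k k p p x k
p o k k k k p p o k

Derivation:
Row 6: chart row 3, WS - tiled (columns 1-10): o k p k k k p o k p; work from column 10 back to 1 with k<->p swapped.
Row 7: chart row 1, RS - tile across columns 1-10 and work as-is.
Row 8: chart row 2, WS - tiled (columns 1-10): p o k k p p p p o k; work from column 10 back to 1 with k<->p swapped.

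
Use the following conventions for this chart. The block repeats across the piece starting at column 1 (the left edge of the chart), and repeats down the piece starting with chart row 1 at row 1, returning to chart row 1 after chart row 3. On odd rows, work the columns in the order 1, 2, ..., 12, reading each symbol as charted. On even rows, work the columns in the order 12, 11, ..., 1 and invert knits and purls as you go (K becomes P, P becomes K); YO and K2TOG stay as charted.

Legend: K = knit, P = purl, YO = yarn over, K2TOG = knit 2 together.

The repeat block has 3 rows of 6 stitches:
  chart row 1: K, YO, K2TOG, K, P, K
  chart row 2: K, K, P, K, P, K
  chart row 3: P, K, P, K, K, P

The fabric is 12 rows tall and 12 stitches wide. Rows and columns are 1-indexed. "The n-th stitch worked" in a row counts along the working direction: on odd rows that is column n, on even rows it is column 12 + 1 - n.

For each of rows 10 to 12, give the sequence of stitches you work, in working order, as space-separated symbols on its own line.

Row 10: chart row 1, WS - tiled (columns 1-12): K YO K2TOG K P K K YO K2TOG K P K; work from column 12 back to 1 with K<->P swapped.
Row 11: chart row 2, RS - tile across columns 1-12 and work as-is.
Row 12: chart row 3, WS - tiled (columns 1-12): P K P K K P P K P K K P; work from column 12 back to 1 with K<->P swapped.

Result:
P K P K2TOG YO P P K P K2TOG YO P
K K P K P K K K P K P K
K P P K P K K P P K P K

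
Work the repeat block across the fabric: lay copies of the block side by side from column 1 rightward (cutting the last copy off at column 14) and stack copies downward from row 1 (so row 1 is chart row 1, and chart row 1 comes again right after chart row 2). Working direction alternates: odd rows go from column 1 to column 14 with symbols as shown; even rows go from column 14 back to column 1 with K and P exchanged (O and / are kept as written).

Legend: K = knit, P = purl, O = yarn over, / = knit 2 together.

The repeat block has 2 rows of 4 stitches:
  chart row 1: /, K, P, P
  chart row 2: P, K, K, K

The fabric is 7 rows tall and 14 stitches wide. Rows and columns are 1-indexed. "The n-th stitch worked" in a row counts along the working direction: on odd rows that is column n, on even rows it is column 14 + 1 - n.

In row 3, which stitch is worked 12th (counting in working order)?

For row 3: chart row = ((3-1) mod 2) + 1 = 1; this is a RS (odd) row.
Chart row 1 tiled across columns 1-14: / K P P / K P P / K P P / K
RS row: no reversal, no swap; stitch n worked = column n.
The 12th stitch worked is P.

Stitch:
P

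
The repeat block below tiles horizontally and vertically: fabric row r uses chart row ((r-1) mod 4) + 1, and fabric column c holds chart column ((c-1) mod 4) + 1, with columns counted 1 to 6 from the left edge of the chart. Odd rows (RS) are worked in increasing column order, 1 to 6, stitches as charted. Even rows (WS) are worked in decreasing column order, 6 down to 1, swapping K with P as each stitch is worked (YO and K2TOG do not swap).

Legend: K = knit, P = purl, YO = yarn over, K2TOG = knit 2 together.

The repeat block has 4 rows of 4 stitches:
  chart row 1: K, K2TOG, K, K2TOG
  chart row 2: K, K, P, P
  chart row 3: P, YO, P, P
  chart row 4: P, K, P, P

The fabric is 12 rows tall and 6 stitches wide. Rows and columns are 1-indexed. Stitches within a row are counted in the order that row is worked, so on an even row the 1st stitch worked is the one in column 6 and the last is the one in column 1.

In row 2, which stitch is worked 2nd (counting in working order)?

Row 2 uses chart row ((2-1) mod 4)+1 = 2. Row 2 is even, so WS.
Chart row 2 tiled across columns 1-6: K K P P K K
WS row: flip the tiled sequence (start at column 6) and apply K<->P; YO and K2TOG stay.
Row 2 as worked: P P K K P P
The 2nd stitch worked is P.

== STITCH ==
P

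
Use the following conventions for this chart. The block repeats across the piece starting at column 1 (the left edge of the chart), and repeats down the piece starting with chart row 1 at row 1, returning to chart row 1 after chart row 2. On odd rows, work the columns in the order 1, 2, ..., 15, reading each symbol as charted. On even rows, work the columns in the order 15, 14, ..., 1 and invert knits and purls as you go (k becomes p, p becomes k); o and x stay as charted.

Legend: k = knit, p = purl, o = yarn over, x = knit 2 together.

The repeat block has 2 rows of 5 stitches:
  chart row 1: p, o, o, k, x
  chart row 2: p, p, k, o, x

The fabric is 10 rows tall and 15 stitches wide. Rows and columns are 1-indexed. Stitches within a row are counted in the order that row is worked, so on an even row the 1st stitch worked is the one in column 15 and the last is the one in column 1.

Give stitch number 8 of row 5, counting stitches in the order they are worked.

== STITCH ==
o

Derivation:
For row 5: chart row = ((5-1) mod 2) + 1 = 1; this is a RS (odd) row.
Chart row 1 tiled across columns 1-15: p o o k x p o o k x p o o k x
RS row: no reversal, no swap; stitch n worked = column n.
The 8th stitch worked is o.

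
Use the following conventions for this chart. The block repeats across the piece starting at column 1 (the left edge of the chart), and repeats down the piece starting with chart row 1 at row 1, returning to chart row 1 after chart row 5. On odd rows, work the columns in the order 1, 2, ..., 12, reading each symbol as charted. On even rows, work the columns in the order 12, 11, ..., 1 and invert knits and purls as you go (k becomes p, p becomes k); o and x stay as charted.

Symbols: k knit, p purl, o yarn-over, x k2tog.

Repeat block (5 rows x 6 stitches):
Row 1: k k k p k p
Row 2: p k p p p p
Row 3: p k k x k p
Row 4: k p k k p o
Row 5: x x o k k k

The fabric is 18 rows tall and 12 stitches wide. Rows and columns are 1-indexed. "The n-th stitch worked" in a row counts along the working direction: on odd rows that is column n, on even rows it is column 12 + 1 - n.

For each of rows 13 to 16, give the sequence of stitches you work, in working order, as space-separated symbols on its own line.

Row 13: chart row 3, RS - tile across columns 1-12 and work as-is.
Row 14: chart row 4, WS - tiled (columns 1-12): k p k k p o k p k k p o; work from column 12 back to 1 with k<->p swapped.
Row 15: chart row 5, RS - tile across columns 1-12 and work as-is.
Row 16: chart row 1, WS - tiled (columns 1-12): k k k p k p k k k p k p; work from column 12 back to 1 with k<->p swapped.

== ROWS AS WORKED ==
p k k x k p p k k x k p
o k p p k p o k p p k p
x x o k k k x x o k k k
k p k p p p k p k p p p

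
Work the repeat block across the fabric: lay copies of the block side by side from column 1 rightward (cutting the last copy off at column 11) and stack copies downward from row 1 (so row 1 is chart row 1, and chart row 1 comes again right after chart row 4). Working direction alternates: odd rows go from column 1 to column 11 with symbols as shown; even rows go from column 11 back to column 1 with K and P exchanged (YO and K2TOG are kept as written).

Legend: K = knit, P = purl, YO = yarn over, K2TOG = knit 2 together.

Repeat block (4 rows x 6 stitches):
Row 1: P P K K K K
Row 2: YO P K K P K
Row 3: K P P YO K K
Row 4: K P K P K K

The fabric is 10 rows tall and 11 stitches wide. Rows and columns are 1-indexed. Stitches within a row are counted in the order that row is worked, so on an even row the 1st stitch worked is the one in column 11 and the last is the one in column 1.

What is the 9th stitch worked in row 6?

== STITCH ==
P

Derivation:
For row 6: chart row = ((6-1) mod 4) + 1 = 2; this is a WS (even) row.
Chart row 2 tiled across columns 1-11: YO P K K P K YO P K K P
WS: work from column 11 back to column 1 (reverse the tiled row), swapping K<->P (YO and K2TOG unchanged).
Row 6 as worked: K P P K YO P K P P K YO
Counting 9 along the worked row gives P.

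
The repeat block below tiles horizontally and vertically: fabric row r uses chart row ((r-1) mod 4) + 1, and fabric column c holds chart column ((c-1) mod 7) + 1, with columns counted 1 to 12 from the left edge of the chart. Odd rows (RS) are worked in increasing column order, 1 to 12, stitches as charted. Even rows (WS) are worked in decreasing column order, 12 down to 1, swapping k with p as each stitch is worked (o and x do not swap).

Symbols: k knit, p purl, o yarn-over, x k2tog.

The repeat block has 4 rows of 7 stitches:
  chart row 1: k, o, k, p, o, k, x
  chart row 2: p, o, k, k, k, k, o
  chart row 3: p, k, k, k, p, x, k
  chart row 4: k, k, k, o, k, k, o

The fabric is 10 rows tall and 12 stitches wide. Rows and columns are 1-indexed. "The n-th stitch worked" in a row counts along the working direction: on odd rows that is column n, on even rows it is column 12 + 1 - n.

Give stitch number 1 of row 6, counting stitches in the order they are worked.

Row 6: (6-1) mod 4 = 1, so use chart row 2. Even row -> WS.
Chart row 2 tiled across columns 1-12: p o k k k k o p o k k k
WS row: flip the tiled sequence (start at column 12) and apply k<->p; o and x stay.
Row 6 as worked: p p p o k o p p p p o k
Stitch 1 in working order -> p

Stitch:
p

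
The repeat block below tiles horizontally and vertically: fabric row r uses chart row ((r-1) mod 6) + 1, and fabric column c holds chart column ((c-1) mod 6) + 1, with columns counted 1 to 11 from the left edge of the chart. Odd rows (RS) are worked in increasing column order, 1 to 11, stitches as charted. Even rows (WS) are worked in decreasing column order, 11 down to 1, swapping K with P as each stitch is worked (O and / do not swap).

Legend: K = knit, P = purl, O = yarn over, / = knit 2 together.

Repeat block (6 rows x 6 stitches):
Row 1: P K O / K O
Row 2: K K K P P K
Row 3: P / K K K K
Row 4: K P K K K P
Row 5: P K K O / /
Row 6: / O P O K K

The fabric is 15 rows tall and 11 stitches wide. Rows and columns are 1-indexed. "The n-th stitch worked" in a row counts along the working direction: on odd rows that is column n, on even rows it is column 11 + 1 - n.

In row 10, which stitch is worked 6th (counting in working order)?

== STITCH ==
K

Derivation:
For row 10: chart row = ((10-1) mod 6) + 1 = 4; this is a WS (even) row.
Chart row 4 tiled across columns 1-11: K P K K K P K P K K K
WS: work from column 11 back to column 1 (reverse the tiled row), swapping K<->P (O and / unchanged).
Row 10 as worked: P P P K P K P P P K P
The 6th stitch worked is K.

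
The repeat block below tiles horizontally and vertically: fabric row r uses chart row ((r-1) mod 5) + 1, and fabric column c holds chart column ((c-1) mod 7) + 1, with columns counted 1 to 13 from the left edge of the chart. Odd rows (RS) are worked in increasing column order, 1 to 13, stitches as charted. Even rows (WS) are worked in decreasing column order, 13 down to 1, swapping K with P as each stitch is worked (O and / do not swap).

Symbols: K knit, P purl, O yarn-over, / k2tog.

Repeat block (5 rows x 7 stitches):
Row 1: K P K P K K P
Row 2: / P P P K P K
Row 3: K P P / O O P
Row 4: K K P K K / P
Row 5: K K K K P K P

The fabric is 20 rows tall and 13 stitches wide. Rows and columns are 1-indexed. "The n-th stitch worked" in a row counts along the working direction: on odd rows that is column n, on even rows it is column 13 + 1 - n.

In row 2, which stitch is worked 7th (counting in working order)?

Stitch:
P

Derivation:
Row 2: (2-1) mod 5 = 1, so use chart row 2. Even row -> WS.
Chart row 2 tiled across columns 1-13: / P P P K P K / P P P K P
Wrong side: read the tiled row from column 13 down to 1 and exchange K with P (leave O, /).
Row 2 as worked: K P K K K / P K P K K K /
Counting 7 along the worked row gives P.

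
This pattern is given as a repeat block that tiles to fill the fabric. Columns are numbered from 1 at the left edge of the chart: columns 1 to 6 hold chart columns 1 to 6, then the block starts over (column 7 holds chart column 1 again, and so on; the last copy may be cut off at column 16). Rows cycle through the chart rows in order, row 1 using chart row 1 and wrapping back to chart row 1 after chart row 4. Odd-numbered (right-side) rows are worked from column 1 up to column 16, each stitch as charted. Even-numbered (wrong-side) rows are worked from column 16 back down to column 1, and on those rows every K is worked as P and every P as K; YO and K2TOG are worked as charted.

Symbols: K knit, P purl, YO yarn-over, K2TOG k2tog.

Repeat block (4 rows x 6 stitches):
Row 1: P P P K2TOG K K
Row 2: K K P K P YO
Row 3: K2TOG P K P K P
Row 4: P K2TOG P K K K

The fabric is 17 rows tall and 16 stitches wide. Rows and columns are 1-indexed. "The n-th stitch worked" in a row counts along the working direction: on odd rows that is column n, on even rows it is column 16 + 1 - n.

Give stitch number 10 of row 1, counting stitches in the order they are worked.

Stitch:
K2TOG

Derivation:
For row 1: chart row = ((1-1) mod 4) + 1 = 1; this is a RS (odd) row.
Chart row 1 tiled across columns 1-16: P P P K2TOG K K P P P K2TOG K K P P P K2TOG
RS row: no reversal, no swap; stitch n worked = column n.
Stitch 10 in working order -> K2TOG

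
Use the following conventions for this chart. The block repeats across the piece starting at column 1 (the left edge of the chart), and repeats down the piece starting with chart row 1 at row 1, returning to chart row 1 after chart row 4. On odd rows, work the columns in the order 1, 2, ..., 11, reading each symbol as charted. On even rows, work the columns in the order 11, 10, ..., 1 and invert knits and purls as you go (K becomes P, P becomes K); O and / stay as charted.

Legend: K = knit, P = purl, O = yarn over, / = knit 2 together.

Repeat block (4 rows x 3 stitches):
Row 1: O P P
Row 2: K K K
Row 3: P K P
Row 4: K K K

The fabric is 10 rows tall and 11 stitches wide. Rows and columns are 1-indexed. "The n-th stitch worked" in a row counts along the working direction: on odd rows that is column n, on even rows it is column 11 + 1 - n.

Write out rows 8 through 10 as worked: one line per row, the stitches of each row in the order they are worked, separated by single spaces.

Result:
P P P P P P P P P P P
O P P O P P O P P O P
P P P P P P P P P P P

Derivation:
Row 8: chart row 4, WS - tiled (columns 1-11): K K K K K K K K K K K; work from column 11 back to 1 with K<->P swapped.
Row 9: chart row 1, RS - tile across columns 1-11 and work as-is.
Row 10: chart row 2, WS - tiled (columns 1-11): K K K K K K K K K K K; work from column 11 back to 1 with K<->P swapped.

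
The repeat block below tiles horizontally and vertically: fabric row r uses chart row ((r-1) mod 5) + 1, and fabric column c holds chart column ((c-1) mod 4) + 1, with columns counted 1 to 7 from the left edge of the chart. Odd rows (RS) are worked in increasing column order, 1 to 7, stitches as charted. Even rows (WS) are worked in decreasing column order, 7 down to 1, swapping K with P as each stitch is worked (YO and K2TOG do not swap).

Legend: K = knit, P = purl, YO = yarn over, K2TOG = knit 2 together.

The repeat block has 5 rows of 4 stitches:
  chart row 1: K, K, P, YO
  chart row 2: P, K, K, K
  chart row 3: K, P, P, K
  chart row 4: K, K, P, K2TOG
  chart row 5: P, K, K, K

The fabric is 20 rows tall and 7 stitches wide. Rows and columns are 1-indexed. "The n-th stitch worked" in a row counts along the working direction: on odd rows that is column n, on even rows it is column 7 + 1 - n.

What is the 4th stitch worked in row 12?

== STITCH ==
P

Derivation:
Row 12: (12-1) mod 5 = 1, so use chart row 2. Even row -> WS.
Chart row 2 tiled across columns 1-7: P K K K P K K
WS row: flip the tiled sequence (start at column 7) and apply K<->P; YO and K2TOG stay.
Row 12 as worked: P P K P P P K
Stitch 4 in working order -> P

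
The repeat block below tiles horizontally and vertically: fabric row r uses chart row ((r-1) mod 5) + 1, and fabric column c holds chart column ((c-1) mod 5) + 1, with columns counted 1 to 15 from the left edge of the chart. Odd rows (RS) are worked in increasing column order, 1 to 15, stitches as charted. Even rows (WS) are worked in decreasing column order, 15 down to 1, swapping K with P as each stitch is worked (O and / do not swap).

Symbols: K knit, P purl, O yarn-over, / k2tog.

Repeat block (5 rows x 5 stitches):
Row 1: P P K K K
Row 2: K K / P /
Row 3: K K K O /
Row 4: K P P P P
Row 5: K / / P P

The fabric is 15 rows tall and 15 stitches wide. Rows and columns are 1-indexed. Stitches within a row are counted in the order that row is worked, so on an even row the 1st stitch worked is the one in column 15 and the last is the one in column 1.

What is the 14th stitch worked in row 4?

Row 4: (4-1) mod 5 = 3, so use chart row 4. Even row -> WS.
Chart row 4 tiled across columns 1-15: K P P P P K P P P P K P P P P
Wrong side: read the tiled row from column 15 down to 1 and exchange K with P (leave O, /).
Row 4 as worked: K K K K P K K K K P K K K K P
The 14th stitch worked is K.

== STITCH ==
K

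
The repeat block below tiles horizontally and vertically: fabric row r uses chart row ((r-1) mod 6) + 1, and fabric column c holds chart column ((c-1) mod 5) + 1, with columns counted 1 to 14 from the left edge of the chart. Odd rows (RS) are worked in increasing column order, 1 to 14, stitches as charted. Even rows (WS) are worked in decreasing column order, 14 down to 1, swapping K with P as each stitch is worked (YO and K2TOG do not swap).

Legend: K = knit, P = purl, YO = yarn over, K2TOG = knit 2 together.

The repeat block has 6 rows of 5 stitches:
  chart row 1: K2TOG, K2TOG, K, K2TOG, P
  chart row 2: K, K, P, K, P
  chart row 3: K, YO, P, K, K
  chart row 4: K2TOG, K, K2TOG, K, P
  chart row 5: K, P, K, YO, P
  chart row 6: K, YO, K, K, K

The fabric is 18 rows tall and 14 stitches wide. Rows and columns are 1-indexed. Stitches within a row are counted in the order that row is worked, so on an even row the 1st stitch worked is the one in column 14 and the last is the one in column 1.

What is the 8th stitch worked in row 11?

Row 11: (11-1) mod 6 = 4, so use chart row 5. Odd row -> RS.
Chart row 5 tiled across columns 1-14: K P K YO P K P K YO P K P K YO
Right side: take the tiled row as-is (worked left to right from column 1).
Stitch 8 in working order -> K

== STITCH ==
K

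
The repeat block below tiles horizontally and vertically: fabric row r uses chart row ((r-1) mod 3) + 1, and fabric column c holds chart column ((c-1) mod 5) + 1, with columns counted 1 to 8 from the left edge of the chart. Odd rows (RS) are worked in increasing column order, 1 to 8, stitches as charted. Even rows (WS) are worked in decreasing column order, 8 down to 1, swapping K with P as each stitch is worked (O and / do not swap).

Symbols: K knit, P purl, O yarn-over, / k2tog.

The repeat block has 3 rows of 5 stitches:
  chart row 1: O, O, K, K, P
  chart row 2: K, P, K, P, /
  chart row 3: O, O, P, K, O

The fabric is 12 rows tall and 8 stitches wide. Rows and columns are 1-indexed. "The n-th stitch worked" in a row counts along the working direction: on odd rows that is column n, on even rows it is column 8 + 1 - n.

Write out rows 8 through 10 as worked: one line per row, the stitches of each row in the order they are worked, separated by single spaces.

Result:
P K P / K P K P
O O P K O O O P
P O O K P P O O

Derivation:
Row 8: chart row 2, WS - tiled (columns 1-8): K P K P / K P K; work from column 8 back to 1 with K<->P swapped.
Row 9: chart row 3, RS - tile across columns 1-8 and work as-is.
Row 10: chart row 1, WS - tiled (columns 1-8): O O K K P O O K; work from column 8 back to 1 with K<->P swapped.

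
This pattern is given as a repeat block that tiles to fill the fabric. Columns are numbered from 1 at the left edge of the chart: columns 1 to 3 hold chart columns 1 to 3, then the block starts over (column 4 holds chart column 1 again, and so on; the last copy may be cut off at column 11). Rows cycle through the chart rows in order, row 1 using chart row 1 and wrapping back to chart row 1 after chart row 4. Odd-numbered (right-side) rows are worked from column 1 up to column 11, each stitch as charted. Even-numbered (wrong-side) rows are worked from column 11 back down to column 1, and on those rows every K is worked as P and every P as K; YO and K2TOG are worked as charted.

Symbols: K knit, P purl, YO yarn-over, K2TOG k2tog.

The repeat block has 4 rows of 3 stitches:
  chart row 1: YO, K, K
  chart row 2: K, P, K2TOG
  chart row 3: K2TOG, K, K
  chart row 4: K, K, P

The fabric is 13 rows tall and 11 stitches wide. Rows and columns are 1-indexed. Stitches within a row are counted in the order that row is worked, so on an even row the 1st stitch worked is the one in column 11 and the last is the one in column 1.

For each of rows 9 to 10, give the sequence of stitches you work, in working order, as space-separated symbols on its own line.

Row 9: chart row 1, RS - tile across columns 1-11 and work as-is.
Row 10: chart row 2, WS - tiled (columns 1-11): K P K2TOG K P K2TOG K P K2TOG K P; work from column 11 back to 1 with K<->P swapped.

Rows as worked:
YO K K YO K K YO K K YO K
K P K2TOG K P K2TOG K P K2TOG K P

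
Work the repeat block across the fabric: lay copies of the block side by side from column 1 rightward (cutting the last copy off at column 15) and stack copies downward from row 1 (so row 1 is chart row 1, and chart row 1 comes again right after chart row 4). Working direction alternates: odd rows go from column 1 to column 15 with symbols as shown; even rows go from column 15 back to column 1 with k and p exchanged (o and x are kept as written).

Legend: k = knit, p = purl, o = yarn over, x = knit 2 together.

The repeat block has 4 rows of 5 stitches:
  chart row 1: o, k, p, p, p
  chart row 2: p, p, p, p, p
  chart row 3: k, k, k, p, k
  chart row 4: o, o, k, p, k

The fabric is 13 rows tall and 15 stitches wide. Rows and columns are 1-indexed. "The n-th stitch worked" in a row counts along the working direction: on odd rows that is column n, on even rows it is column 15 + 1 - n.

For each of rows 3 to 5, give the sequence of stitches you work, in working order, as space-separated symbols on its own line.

Row 3: chart row 3, RS - tile across columns 1-15 and work as-is.
Row 4: chart row 4, WS - tiled (columns 1-15): o o k p k o o k p k o o k p k; work from column 15 back to 1 with k<->p swapped.
Row 5: chart row 1, RS - tile across columns 1-15 and work as-is.

Result:
k k k p k k k k p k k k k p k
p k p o o p k p o o p k p o o
o k p p p o k p p p o k p p p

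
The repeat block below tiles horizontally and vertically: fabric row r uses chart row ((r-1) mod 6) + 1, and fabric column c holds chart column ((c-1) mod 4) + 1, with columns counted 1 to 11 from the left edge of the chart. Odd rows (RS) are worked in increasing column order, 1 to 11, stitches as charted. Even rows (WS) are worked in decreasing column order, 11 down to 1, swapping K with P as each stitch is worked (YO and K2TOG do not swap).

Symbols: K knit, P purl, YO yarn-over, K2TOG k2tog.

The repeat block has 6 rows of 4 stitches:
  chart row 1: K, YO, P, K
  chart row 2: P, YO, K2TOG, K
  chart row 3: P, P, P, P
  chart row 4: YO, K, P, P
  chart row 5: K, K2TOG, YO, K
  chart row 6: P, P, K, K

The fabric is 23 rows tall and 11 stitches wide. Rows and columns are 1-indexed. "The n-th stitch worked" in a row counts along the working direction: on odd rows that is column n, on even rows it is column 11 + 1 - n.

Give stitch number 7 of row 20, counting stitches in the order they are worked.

Row 20 uses chart row ((20-1) mod 6)+1 = 2. Row 20 is even, so WS.
Chart row 2 tiled across columns 1-11: P YO K2TOG K P YO K2TOG K P YO K2TOG
WS: work from column 11 back to column 1 (reverse the tiled row), swapping K<->P (YO and K2TOG unchanged).
Row 20 as worked: K2TOG YO K P K2TOG YO K P K2TOG YO K
Stitch 7 in working order -> K

Stitch:
K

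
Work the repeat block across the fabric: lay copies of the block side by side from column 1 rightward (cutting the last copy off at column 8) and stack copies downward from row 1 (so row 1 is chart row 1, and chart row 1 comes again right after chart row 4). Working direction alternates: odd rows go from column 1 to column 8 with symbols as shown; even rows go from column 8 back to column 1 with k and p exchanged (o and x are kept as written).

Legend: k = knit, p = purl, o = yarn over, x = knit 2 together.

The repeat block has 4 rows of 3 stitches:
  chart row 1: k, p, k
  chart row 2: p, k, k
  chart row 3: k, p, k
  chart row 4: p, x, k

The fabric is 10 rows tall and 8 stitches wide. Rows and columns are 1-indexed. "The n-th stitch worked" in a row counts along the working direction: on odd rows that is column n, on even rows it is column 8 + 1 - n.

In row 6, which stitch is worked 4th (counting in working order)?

Result:
p

Derivation:
For row 6: chart row = ((6-1) mod 4) + 1 = 2; this is a WS (even) row.
Chart row 2 tiled across columns 1-8: p k k p k k p k
WS row: flip the tiled sequence (start at column 8) and apply k<->p; o and x stay.
Row 6 as worked: p k p p k p p k
Counting 4 along the worked row gives p.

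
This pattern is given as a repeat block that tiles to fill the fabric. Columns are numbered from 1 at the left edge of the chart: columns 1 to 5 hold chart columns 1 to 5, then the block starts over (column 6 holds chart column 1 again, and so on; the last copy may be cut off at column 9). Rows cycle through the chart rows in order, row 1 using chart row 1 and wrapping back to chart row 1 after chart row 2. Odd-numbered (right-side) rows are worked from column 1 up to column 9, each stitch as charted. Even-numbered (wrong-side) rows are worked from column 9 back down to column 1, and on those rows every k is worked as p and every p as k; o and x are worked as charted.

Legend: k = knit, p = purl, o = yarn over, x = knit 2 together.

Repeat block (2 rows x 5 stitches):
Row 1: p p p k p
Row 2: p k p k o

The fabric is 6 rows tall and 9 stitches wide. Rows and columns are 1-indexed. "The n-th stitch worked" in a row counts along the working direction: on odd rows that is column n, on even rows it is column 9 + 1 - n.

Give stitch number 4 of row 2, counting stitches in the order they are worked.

== STITCH ==
k

Derivation:
Row 2: (2-1) mod 2 = 1, so use chart row 2. Even row -> WS.
Chart row 2 tiled across columns 1-9: p k p k o p k p k
Wrong side: read the tiled row from column 9 down to 1 and exchange k with p (leave o, x).
Row 2 as worked: p k p k o p k p k
Counting 4 along the worked row gives k.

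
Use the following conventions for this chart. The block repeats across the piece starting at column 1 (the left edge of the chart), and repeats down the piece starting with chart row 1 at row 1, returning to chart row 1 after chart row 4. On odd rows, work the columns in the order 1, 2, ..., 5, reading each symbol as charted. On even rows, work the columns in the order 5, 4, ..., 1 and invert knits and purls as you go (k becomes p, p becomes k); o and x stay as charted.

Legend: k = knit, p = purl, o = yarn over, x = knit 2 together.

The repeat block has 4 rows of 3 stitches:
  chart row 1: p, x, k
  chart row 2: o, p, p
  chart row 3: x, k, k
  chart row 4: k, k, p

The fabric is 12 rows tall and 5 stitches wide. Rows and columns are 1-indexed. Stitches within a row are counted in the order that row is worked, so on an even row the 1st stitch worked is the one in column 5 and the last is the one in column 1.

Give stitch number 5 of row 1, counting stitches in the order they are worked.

== STITCH ==
x

Derivation:
Row 1 uses chart row ((1-1) mod 4)+1 = 1. Row 1 is odd, so RS.
Chart row 1 tiled across columns 1-5: p x k p x
RS: work column 1 to column 5, symbols as charted — the tiled row is the row as worked.
Counting 5 along the worked row gives x.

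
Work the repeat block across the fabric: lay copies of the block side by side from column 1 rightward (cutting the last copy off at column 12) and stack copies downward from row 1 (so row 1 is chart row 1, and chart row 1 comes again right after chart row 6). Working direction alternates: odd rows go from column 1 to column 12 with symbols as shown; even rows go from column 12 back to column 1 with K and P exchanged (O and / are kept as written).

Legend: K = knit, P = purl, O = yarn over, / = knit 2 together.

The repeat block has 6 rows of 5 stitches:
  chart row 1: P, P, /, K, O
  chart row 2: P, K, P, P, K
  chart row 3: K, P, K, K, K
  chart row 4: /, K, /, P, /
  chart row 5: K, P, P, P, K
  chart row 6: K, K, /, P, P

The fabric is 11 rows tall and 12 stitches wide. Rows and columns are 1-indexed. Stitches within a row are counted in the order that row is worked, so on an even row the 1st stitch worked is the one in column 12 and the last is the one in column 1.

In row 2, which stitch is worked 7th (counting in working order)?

Row 2: (2-1) mod 6 = 1, so use chart row 2. Even row -> WS.
Chart row 2 tiled across columns 1-12: P K P P K P K P P K P K
WS row: flip the tiled sequence (start at column 12) and apply K<->P; O and / stay.
Row 2 as worked: P K P K K P K P K K P K
Stitch 7 in working order -> K

Result:
K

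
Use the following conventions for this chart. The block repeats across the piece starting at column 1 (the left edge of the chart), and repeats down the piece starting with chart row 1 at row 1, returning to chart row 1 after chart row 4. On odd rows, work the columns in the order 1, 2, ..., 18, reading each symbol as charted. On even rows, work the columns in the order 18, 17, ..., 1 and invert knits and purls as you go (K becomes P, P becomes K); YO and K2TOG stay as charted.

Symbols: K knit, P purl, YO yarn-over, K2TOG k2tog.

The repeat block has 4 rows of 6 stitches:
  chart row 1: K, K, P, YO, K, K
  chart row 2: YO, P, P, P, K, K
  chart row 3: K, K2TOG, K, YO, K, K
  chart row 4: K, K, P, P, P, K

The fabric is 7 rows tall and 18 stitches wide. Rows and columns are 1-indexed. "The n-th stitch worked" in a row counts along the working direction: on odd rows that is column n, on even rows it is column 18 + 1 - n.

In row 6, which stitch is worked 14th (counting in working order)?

Stitch:
P

Derivation:
For row 6: chart row = ((6-1) mod 4) + 1 = 2; this is a WS (even) row.
Chart row 2 tiled across columns 1-18: YO P P P K K YO P P P K K YO P P P K K
Wrong side: read the tiled row from column 18 down to 1 and exchange K with P (leave YO, K2TOG).
Row 6 as worked: P P K K K YO P P K K K YO P P K K K YO
The 14th stitch worked is P.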